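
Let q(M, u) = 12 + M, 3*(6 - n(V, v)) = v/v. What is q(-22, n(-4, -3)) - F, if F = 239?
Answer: -249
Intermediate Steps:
n(V, v) = 17/3 (n(V, v) = 6 - v/(3*v) = 6 - 1/3*1 = 6 - 1/3 = 17/3)
q(-22, n(-4, -3)) - F = (12 - 22) - 1*239 = -10 - 239 = -249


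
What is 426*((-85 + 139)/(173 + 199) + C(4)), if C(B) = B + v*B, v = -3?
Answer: -103731/31 ≈ -3346.2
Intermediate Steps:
C(B) = -2*B (C(B) = B - 3*B = -2*B)
426*((-85 + 139)/(173 + 199) + C(4)) = 426*((-85 + 139)/(173 + 199) - 2*4) = 426*(54/372 - 8) = 426*(54*(1/372) - 8) = 426*(9/62 - 8) = 426*(-487/62) = -103731/31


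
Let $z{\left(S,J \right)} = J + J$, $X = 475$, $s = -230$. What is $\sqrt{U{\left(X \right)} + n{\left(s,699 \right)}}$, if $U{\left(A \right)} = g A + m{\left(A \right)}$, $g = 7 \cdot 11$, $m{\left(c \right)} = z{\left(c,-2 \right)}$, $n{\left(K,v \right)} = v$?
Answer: $\sqrt{37270} \approx 193.05$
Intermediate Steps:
$z{\left(S,J \right)} = 2 J$
$m{\left(c \right)} = -4$ ($m{\left(c \right)} = 2 \left(-2\right) = -4$)
$g = 77$
$U{\left(A \right)} = -4 + 77 A$ ($U{\left(A \right)} = 77 A - 4 = -4 + 77 A$)
$\sqrt{U{\left(X \right)} + n{\left(s,699 \right)}} = \sqrt{\left(-4 + 77 \cdot 475\right) + 699} = \sqrt{\left(-4 + 36575\right) + 699} = \sqrt{36571 + 699} = \sqrt{37270}$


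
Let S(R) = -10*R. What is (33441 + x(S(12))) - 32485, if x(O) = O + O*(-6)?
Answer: 1556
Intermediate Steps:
x(O) = -5*O (x(O) = O - 6*O = -5*O)
(33441 + x(S(12))) - 32485 = (33441 - (-50)*12) - 32485 = (33441 - 5*(-120)) - 32485 = (33441 + 600) - 32485 = 34041 - 32485 = 1556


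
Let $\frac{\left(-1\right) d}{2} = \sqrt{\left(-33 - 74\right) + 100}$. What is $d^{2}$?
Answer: $-28$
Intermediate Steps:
$d = - 2 i \sqrt{7}$ ($d = - 2 \sqrt{\left(-33 - 74\right) + 100} = - 2 \sqrt{-107 + 100} = - 2 \sqrt{-7} = - 2 i \sqrt{7} \approx - 5.2915 i$)
$d^{2} = \left(- 2 i \sqrt{7}\right)^{2} = -28$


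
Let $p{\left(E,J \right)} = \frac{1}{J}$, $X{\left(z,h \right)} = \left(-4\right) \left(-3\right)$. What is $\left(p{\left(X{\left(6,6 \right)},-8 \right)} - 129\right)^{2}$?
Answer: $\frac{1067089}{64} \approx 16673.0$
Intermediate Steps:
$X{\left(z,h \right)} = 12$
$\left(p{\left(X{\left(6,6 \right)},-8 \right)} - 129\right)^{2} = \left(\frac{1}{-8} - 129\right)^{2} = \left(- \frac{1}{8} - 129\right)^{2} = \left(- \frac{1033}{8}\right)^{2} = \frac{1067089}{64}$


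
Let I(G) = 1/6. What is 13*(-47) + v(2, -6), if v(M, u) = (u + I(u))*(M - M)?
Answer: -611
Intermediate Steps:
I(G) = ⅙
v(M, u) = 0 (v(M, u) = (u + ⅙)*(M - M) = (⅙ + u)*0 = 0)
13*(-47) + v(2, -6) = 13*(-47) + 0 = -611 + 0 = -611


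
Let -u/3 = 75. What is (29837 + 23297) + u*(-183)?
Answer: 94309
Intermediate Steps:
u = -225 (u = -3*75 = -225)
(29837 + 23297) + u*(-183) = (29837 + 23297) - 225*(-183) = 53134 + 41175 = 94309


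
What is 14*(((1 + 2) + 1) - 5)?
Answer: -14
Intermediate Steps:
14*(((1 + 2) + 1) - 5) = 14*((3 + 1) - 5) = 14*(4 - 5) = 14*(-1) = -14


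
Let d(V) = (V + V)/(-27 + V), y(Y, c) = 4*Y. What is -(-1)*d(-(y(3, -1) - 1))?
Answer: 11/19 ≈ 0.57895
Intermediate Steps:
d(V) = 2*V/(-27 + V) (d(V) = (2*V)/(-27 + V) = 2*V/(-27 + V))
-(-1)*d(-(y(3, -1) - 1)) = -(-1)*2*(-(4*3 - 1))/(-27 - (4*3 - 1)) = -(-1)*2*(-(12 - 1))/(-27 - (12 - 1)) = -(-1)*2*(-11)/(-27 - 11) = -(-1)*2*(-11)/(-38) = -(-1)*2*(-11)*(-1/38) = -(-1)*11/19 = -1*(-11/19) = 11/19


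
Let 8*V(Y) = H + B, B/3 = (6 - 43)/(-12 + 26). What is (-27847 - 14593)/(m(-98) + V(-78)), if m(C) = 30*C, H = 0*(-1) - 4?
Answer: 4753280/329447 ≈ 14.428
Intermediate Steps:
H = -4 (H = 0 - 4 = -4)
B = -111/14 (B = 3*((6 - 43)/(-12 + 26)) = 3*(-37/14) = -111/14 ≈ -7.9286)
V(Y) = -167/112 (V(Y) = (-4 - 111/14)/8 = (1/8)*(-167/14) = -167/112)
(-27847 - 14593)/(m(-98) + V(-78)) = (-27847 - 14593)/(30*(-98) - 167/112) = -42440/(-2940 - 167/112) = -42440/(-329447/112) = -42440*(-112/329447) = 4753280/329447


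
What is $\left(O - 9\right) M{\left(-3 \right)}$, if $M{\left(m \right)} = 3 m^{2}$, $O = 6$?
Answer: $-81$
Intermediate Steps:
$\left(O - 9\right) M{\left(-3 \right)} = \left(6 - 9\right) 3 \left(-3\right)^{2} = - 3 \cdot 3 \cdot 9 = \left(-3\right) 27 = -81$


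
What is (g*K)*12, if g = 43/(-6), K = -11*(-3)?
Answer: -2838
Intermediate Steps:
K = 33
g = -43/6 (g = 43*(-⅙) = -43/6 ≈ -7.1667)
(g*K)*12 = -43/6*33*12 = -473/2*12 = -2838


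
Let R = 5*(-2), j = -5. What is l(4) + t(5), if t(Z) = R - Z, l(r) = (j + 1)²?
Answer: 1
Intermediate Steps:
R = -10
l(r) = 16 (l(r) = (-5 + 1)² = (-4)² = 16)
t(Z) = -10 - Z
l(4) + t(5) = 16 + (-10 - 1*5) = 16 + (-10 - 5) = 16 - 15 = 1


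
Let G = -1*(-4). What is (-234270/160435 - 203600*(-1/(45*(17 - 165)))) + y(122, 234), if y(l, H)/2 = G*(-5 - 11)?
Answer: -1709924330/10684971 ≈ -160.03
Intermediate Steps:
G = 4
y(l, H) = -128 (y(l, H) = 2*(4*(-5 - 11)) = 2*(4*(-16)) = 2*(-64) = -128)
(-234270/160435 - 203600*(-1/(45*(17 - 165)))) + y(122, 234) = (-234270/160435 - 203600*(-1/(45*(17 - 165)))) - 128 = (-234270*1/160435 - 203600/((-148*(-45)))) - 128 = (-46854/32087 - 203600/6660) - 128 = (-46854/32087 - 203600*1/6660) - 128 = (-46854/32087 - 10180/333) - 128 = -342248042/10684971 - 128 = -1709924330/10684971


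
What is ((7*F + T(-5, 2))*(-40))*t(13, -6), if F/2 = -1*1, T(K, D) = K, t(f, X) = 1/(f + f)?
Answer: 380/13 ≈ 29.231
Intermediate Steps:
t(f, X) = 1/(2*f)
F = -2 (F = 2*(-1*1) = 2*(-1) = -2)
((7*F + T(-5, 2))*(-40))*t(13, -6) = ((7*(-2) - 5)*(-40))*((½)/13) = ((-14 - 5)*(-40))*((½)*(1/13)) = -19*(-40)*(1/26) = 760*(1/26) = 380/13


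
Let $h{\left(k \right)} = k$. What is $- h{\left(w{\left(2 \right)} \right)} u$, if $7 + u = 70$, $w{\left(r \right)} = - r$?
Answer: $126$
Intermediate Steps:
$u = 63$ ($u = -7 + 70 = 63$)
$- h{\left(w{\left(2 \right)} \right)} u = - \left(-1\right) 2 \cdot 63 = \left(-1\right) \left(-2\right) 63 = 2 \cdot 63 = 126$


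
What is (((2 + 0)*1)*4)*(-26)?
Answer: -208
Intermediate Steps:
(((2 + 0)*1)*4)*(-26) = ((2*1)*4)*(-26) = (2*4)*(-26) = 8*(-26) = -208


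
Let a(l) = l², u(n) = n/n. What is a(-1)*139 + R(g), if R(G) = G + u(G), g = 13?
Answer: 153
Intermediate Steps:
u(n) = 1
R(G) = 1 + G (R(G) = G + 1 = 1 + G)
a(-1)*139 + R(g) = (-1)²*139 + (1 + 13) = 1*139 + 14 = 139 + 14 = 153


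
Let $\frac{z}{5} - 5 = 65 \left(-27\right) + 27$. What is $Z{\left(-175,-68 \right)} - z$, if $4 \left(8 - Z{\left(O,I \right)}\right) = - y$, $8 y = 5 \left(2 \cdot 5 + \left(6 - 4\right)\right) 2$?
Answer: $\frac{34507}{4} \approx 8626.8$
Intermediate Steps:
$z = -8615$ ($z = 25 + 5 \left(65 \left(-27\right) + 27\right) = 25 + 5 \left(-1755 + 27\right) = 25 + 5 \left(-1728\right) = 25 - 8640 = -8615$)
$y = 15$ ($y = \frac{5 \left(2 \cdot 5 + \left(6 - 4\right)\right) 2}{8} = \frac{5 \left(10 + \left(6 - 4\right)\right) 2}{8} = \frac{5 \left(10 + 2\right) 2}{8} = \frac{5 \cdot 12 \cdot 2}{8} = \frac{60 \cdot 2}{8} = \frac{1}{8} \cdot 120 = 15$)
$Z{\left(O,I \right)} = \frac{47}{4}$ ($Z{\left(O,I \right)} = 8 - \frac{\left(-1\right) 15}{4} = 8 - - \frac{15}{4} = 8 + \frac{15}{4} = \frac{47}{4}$)
$Z{\left(-175,-68 \right)} - z = \frac{47}{4} - -8615 = \frac{47}{4} + 8615 = \frac{34507}{4}$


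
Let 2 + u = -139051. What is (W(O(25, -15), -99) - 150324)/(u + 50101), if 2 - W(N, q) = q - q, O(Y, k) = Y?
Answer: 75161/44476 ≈ 1.6899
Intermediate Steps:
u = -139053 (u = -2 - 139051 = -139053)
W(N, q) = 2 (W(N, q) = 2 - (q - q) = 2 - 1*0 = 2 + 0 = 2)
(W(O(25, -15), -99) - 150324)/(u + 50101) = (2 - 150324)/(-139053 + 50101) = -150322/(-88952) = -150322*(-1/88952) = 75161/44476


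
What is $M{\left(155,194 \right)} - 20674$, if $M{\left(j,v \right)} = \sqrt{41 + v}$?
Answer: $-20674 + \sqrt{235} \approx -20659.0$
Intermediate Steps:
$M{\left(155,194 \right)} - 20674 = \sqrt{41 + 194} - 20674 = \sqrt{235} - 20674 = -20674 + \sqrt{235}$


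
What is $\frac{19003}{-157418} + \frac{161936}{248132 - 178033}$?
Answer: $\frac{779340321}{355962722} \approx 2.1894$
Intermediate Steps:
$\frac{19003}{-157418} + \frac{161936}{248132 - 178033} = 19003 \left(- \frac{1}{157418}\right) + \frac{161936}{248132 - 178033} = - \frac{613}{5078} + \frac{161936}{70099} = \frac{779340321}{355962722}$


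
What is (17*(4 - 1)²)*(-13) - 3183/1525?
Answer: -3036408/1525 ≈ -1991.1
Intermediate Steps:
(17*(4 - 1)²)*(-13) - 3183/1525 = (17*3²)*(-13) - 3183/1525 = (17*9)*(-13) - 1*3183/1525 = 153*(-13) - 3183/1525 = -1989 - 3183/1525 = -3036408/1525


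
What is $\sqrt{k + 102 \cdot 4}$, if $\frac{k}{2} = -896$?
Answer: $2 i \sqrt{346} \approx 37.202 i$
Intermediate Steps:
$k = -1792$ ($k = 2 \left(-896\right) = -1792$)
$\sqrt{k + 102 \cdot 4} = \sqrt{-1792 + 102 \cdot 4} = \sqrt{-1792 + 408} = \sqrt{-1384} = 2 i \sqrt{346}$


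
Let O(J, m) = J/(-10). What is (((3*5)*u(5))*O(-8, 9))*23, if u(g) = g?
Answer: 1380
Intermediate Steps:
O(J, m) = -J/10 (O(J, m) = J*(-⅒) = -J/10)
(((3*5)*u(5))*O(-8, 9))*23 = (((3*5)*5)*(-⅒*(-8)))*23 = ((15*5)*(⅘))*23 = (75*(⅘))*23 = 60*23 = 1380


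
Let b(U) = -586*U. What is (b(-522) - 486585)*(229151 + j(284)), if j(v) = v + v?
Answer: -41508615267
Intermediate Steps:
j(v) = 2*v
(b(-522) - 486585)*(229151 + j(284)) = (-586*(-522) - 486585)*(229151 + 2*284) = (305892 - 486585)*(229151 + 568) = -180693*229719 = -41508615267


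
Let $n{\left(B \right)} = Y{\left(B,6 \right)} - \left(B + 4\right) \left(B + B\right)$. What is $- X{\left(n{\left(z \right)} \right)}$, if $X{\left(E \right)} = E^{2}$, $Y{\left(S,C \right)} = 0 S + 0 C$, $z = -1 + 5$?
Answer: $-4096$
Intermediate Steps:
$z = 4$
$Y{\left(S,C \right)} = 0$ ($Y{\left(S,C \right)} = 0 + 0 = 0$)
$n{\left(B \right)} = - 2 B \left(4 + B\right)$ ($n{\left(B \right)} = 0 - \left(B + 4\right) \left(B + B\right) = 0 - \left(4 + B\right) 2 B = 0 - 2 B \left(4 + B\right) = - 2 B \left(4 + B\right)$)
$- X{\left(n{\left(z \right)} \right)} = - \left(2 \cdot 4 \left(-4 - 4\right)\right)^{2} = - \left(2 \cdot 4 \left(-8\right)\right)^{2} = - \left(-64\right)^{2} = \left(-1\right) 4096 = -4096$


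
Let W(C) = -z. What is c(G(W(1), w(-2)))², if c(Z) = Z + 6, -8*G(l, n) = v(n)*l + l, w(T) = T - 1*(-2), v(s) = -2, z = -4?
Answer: 169/4 ≈ 42.250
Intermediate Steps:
W(C) = 4 (W(C) = -1*(-4) = 4)
w(T) = 2 + T (w(T) = T + 2 = 2 + T)
G(l, n) = l/8 (G(l, n) = -(-2*l + l)/8 = -(-1)*l/8 = l/8)
c(Z) = 6 + Z
c(G(W(1), w(-2)))² = (6 + (⅛)*4)² = (6 + ½)² = (13/2)² = 169/4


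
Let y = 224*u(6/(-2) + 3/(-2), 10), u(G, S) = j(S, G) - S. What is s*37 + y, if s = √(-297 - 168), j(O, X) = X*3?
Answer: -5264 + 37*I*√465 ≈ -5264.0 + 797.86*I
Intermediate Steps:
j(O, X) = 3*X
s = I*√465 (s = √(-465) = I*√465 ≈ 21.564*I)
u(G, S) = -S + 3*G (u(G, S) = 3*G - S = -S + 3*G)
y = -5264 (y = 224*(-1*10 + 3*(6/(-2) + 3/(-2))) = 224*(-10 + 3*(6*(-½) + 3*(-½))) = 224*(-10 + 3*(-3 - 3/2)) = 224*(-10 + 3*(-9/2)) = 224*(-10 - 27/2) = 224*(-47/2) = -5264)
s*37 + y = (I*√465)*37 - 5264 = 37*I*√465 - 5264 = -5264 + 37*I*√465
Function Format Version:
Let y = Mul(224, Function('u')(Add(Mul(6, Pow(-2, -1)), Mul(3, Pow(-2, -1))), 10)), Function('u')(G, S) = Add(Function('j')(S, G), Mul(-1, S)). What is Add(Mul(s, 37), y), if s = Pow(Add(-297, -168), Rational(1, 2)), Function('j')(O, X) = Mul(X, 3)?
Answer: Add(-5264, Mul(37, I, Pow(465, Rational(1, 2)))) ≈ Add(-5264.0, Mul(797.86, I))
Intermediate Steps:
Function('j')(O, X) = Mul(3, X)
s = Mul(I, Pow(465, Rational(1, 2))) (s = Pow(-465, Rational(1, 2)) = Mul(I, Pow(465, Rational(1, 2))) ≈ Mul(21.564, I))
Function('u')(G, S) = Add(Mul(-1, S), Mul(3, G)) (Function('u')(G, S) = Add(Mul(3, G), Mul(-1, S)) = Add(Mul(-1, S), Mul(3, G)))
y = -5264 (y = Mul(224, Add(Mul(-1, 10), Mul(3, Add(Mul(6, Pow(-2, -1)), Mul(3, Pow(-2, -1)))))) = Mul(224, Add(-10, Mul(3, Add(Mul(6, Rational(-1, 2)), Mul(3, Rational(-1, 2)))))) = Mul(224, Add(-10, Mul(3, Add(-3, Rational(-3, 2))))) = Mul(224, Add(-10, Mul(3, Rational(-9, 2)))) = Mul(224, Add(-10, Rational(-27, 2))) = Mul(224, Rational(-47, 2)) = -5264)
Add(Mul(s, 37), y) = Add(Mul(Mul(I, Pow(465, Rational(1, 2))), 37), -5264) = Add(Mul(37, I, Pow(465, Rational(1, 2))), -5264) = Add(-5264, Mul(37, I, Pow(465, Rational(1, 2))))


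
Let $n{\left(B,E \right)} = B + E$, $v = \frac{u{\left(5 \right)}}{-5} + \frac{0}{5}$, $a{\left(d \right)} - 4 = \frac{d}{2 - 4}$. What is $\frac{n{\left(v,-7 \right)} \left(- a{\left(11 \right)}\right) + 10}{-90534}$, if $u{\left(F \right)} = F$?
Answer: $\frac{1}{45267} \approx 2.2091 \cdot 10^{-5}$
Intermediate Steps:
$a{\left(d \right)} = 4 - \frac{d}{2}$ ($a{\left(d \right)} = 4 + \frac{d}{2 - 4} = 4 + \frac{d}{-2} = 4 + d \left(- \frac{1}{2}\right) = 4 - \frac{d}{2}$)
$v = -1$ ($v = \frac{5}{-5} + \frac{0}{5} = 5 \left(- \frac{1}{5}\right) + 0 \cdot \frac{1}{5} = -1 + 0 = -1$)
$\frac{n{\left(v,-7 \right)} \left(- a{\left(11 \right)}\right) + 10}{-90534} = \frac{\left(-1 - 7\right) \left(- (4 - \frac{11}{2})\right) + 10}{-90534} = \left(- 8 \left(- (4 - \frac{11}{2})\right) + 10\right) \left(- \frac{1}{90534}\right) = \left(- 8 \left(\left(-1\right) \left(- \frac{3}{2}\right)\right) + 10\right) \left(- \frac{1}{90534}\right) = \left(\left(-8\right) \frac{3}{2} + 10\right) \left(- \frac{1}{90534}\right) = \left(-12 + 10\right) \left(- \frac{1}{90534}\right) = \left(-2\right) \left(- \frac{1}{90534}\right) = \frac{1}{45267}$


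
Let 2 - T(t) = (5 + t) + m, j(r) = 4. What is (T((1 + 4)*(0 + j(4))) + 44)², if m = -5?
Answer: 676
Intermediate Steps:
T(t) = 2 - t (T(t) = 2 - ((5 + t) - 5) = 2 - t)
(T((1 + 4)*(0 + j(4))) + 44)² = ((2 - (1 + 4)*(0 + 4)) + 44)² = ((2 - 5*4) + 44)² = ((2 - 1*20) + 44)² = ((2 - 20) + 44)² = (-18 + 44)² = 26² = 676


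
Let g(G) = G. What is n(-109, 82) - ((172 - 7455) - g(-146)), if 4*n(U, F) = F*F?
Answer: 8818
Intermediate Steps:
n(U, F) = F²/4 (n(U, F) = (F*F)/4 = F²/4)
n(-109, 82) - ((172 - 7455) - g(-146)) = (¼)*82² - ((172 - 7455) - 1*(-146)) = (¼)*6724 - (-7283 + 146) = 1681 - 1*(-7137) = 1681 + 7137 = 8818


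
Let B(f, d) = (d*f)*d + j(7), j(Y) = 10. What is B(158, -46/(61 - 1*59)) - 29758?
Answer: 53834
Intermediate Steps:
B(f, d) = 10 + f*d² (B(f, d) = (d*f)*d + 10 = f*d² + 10 = 10 + f*d²)
B(158, -46/(61 - 1*59)) - 29758 = (10 + 158*(-46/(61 - 1*59))²) - 29758 = (10 + 158*(-46/(61 - 59))²) - 29758 = (10 + 158*(-46/2)²) - 29758 = (10 + 158*(-46*½)²) - 29758 = (10 + 158*(-23)²) - 29758 = (10 + 158*529) - 29758 = (10 + 83582) - 29758 = 83592 - 29758 = 53834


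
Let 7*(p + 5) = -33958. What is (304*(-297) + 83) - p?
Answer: -597442/7 ≈ -85349.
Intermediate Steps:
p = -33993/7 (p = -5 + (1/7)*(-33958) = -5 - 33958/7 = -33993/7 ≈ -4856.1)
(304*(-297) + 83) - p = (304*(-297) + 83) - 1*(-33993/7) = (-90288 + 83) + 33993/7 = -90205 + 33993/7 = -597442/7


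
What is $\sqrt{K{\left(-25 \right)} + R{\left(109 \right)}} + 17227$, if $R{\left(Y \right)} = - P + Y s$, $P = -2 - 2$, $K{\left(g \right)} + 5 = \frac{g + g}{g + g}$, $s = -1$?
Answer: $17227 + i \sqrt{109} \approx 17227.0 + 10.44 i$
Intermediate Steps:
$K{\left(g \right)} = -4$ ($K{\left(g \right)} = -5 + \frac{g + g}{g + g} = -5 + \frac{2 g}{2 g} = -5 + 2 g \frac{1}{2 g} = -5 + 1 = -4$)
$P = -4$
$R{\left(Y \right)} = 4 - Y$ ($R{\left(Y \right)} = \left(-1\right) \left(-4\right) + Y \left(-1\right) = 4 - Y$)
$\sqrt{K{\left(-25 \right)} + R{\left(109 \right)}} + 17227 = \sqrt{-4 + \left(4 - 109\right)} + 17227 = \sqrt{-4 - 105} + 17227 = \sqrt{-109} + 17227 = i \sqrt{109} + 17227 = 17227 + i \sqrt{109}$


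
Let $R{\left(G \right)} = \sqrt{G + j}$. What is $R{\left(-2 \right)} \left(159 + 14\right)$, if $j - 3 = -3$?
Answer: $173 i \sqrt{2} \approx 244.66 i$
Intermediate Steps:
$j = 0$ ($j = 3 - 3 = 0$)
$R{\left(G \right)} = \sqrt{G}$ ($R{\left(G \right)} = \sqrt{G + 0} = \sqrt{G}$)
$R{\left(-2 \right)} \left(159 + 14\right) = \sqrt{-2} \left(159 + 14\right) = i \sqrt{2} \cdot 173 = 173 i \sqrt{2}$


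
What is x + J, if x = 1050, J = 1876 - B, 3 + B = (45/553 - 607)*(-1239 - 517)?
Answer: -587739519/553 ≈ -1.0628e+6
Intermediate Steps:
B = 589357597/553 (B = -3 + (45/553 - 607)*(-1239 - 517) = -3 + (45*(1/553) - 607)*(-1756) = -3 + (45/553 - 607)*(-1756) = -3 - 335626/553*(-1756) = -3 + 589359256/553 = 589357597/553 ≈ 1.0657e+6)
J = -588320169/553 (J = 1876 - 1*589357597/553 = 1876 - 589357597/553 = -588320169/553 ≈ -1.0639e+6)
x + J = 1050 - 588320169/553 = -587739519/553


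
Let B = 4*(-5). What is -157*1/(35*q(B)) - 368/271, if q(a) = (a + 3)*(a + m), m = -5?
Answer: -5516547/4031125 ≈ -1.3685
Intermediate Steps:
B = -20
q(a) = (-5 + a)*(3 + a) (q(a) = (a + 3)*(a - 5) = (3 + a)*(-5 + a) = (-5 + a)*(3 + a))
-157*1/(35*q(B)) - 368/271 = -157*1/(35*(-15 + (-20)**2 - 2*(-20))) - 368/271 = -157*1/(35*(-15 + 400 + 40)) - 368*1/271 = -157/((5*425)*7) - 368/271 = -157/(2125*7) - 368/271 = -157/14875 - 368/271 = -5516547/4031125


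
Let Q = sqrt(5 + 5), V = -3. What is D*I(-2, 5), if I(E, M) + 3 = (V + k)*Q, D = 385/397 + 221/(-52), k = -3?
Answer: 15627/1588 + 15627*sqrt(10)/794 ≈ 72.079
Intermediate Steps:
Q = sqrt(10) ≈ 3.1623
D = -5209/1588 (D = 385*(1/397) + 221*(-1/52) = 385/397 - 17/4 = -5209/1588 ≈ -3.2802)
I(E, M) = -3 - 6*sqrt(10) (I(E, M) = -3 + (-3 - 3)*sqrt(10) = -3 - 6*sqrt(10))
D*I(-2, 5) = -5209*(-3 - 6*sqrt(10))/1588 = 15627/1588 + 15627*sqrt(10)/794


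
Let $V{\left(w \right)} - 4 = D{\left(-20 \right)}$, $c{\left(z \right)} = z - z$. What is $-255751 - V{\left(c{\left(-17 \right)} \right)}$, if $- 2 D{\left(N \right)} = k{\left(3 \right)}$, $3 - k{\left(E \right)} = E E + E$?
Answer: $- \frac{511519}{2} \approx -2.5576 \cdot 10^{5}$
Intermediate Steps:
$k{\left(E \right)} = 3 - E - E^{2}$ ($k{\left(E \right)} = 3 - \left(E E + E\right) = 3 - \left(E^{2} + E\right) = 3 - \left(E + E^{2}\right) = 3 - E - E^{2}$)
$D{\left(N \right)} = \frac{9}{2}$ ($D{\left(N \right)} = - \frac{3 - 3 - 3^{2}}{2} = - \frac{3 - 3 - 9}{2} = \left(- \frac{1}{2}\right) \left(-9\right) = \frac{9}{2}$)
$c{\left(z \right)} = 0$
$V{\left(w \right)} = \frac{17}{2}$ ($V{\left(w \right)} = 4 + \frac{9}{2} = \frac{17}{2}$)
$-255751 - V{\left(c{\left(-17 \right)} \right)} = -255751 - \frac{17}{2} = - \frac{511519}{2}$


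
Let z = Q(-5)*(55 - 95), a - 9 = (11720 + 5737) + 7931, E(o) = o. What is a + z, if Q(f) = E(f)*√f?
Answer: 25397 + 200*I*√5 ≈ 25397.0 + 447.21*I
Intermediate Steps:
a = 25397 (a = 9 + ((11720 + 5737) + 7931) = 9 + (17457 + 7931) = 9 + 25388 = 25397)
Q(f) = f^(3/2) (Q(f) = f*√f = f^(3/2))
z = 200*I*√5 (z = (-5)^(3/2)*(55 - 95) = -5*I*√5*(-40) = 200*I*√5 ≈ 447.21*I)
a + z = 25397 + 200*I*√5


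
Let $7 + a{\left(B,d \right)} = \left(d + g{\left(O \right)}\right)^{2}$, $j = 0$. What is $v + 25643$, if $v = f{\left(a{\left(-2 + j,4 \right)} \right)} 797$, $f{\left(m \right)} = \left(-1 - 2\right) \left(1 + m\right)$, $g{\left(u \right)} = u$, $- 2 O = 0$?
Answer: $1733$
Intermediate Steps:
$O = 0$ ($O = \left(- \frac{1}{2}\right) 0 = 0$)
$a{\left(B,d \right)} = -7 + d^{2}$ ($a{\left(B,d \right)} = -7 + \left(d + 0\right)^{2} = -7 + d^{2}$)
$f{\left(m \right)} = -3 - 3 m$ ($f{\left(m \right)} = - 3 \left(1 + m\right) = -3 - 3 m$)
$v = -23910$ ($v = \left(-3 - 3 \left(-7 + 4^{2}\right)\right) 797 = \left(-3 - 3 \left(-7 + 16\right)\right) 797 = \left(-3 - 27\right) 797 = \left(-30\right) 797 = -23910$)
$v + 25643 = -23910 + 25643 = 1733$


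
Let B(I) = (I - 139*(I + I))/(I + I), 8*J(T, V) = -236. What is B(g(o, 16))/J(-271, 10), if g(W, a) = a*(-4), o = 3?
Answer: 277/59 ≈ 4.6949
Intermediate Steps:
J(T, V) = -59/2 (J(T, V) = (⅛)*(-236) = -59/2)
g(W, a) = -4*a
B(I) = -277/2 (B(I) = (I - 278*I)/((2*I)) = (I - 278*I)*(1/(2*I)) = (-277*I)*(1/(2*I)) = -277/2)
B(g(o, 16))/J(-271, 10) = -277/(2*(-59/2)) = -277/2*(-2/59) = 277/59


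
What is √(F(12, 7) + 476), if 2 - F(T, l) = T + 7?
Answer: 3*√51 ≈ 21.424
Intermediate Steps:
F(T, l) = -5 - T (F(T, l) = 2 - (T + 7) = 2 - (7 + T) = 2 + (-7 - T) = -5 - T)
√(F(12, 7) + 476) = √((-5 - 1*12) + 476) = √((-5 - 12) + 476) = √(-17 + 476) = √459 = 3*√51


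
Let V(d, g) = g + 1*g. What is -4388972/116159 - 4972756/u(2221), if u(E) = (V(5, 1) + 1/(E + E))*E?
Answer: -1194256744628/1032072715 ≈ -1157.1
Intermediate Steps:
V(d, g) = 2*g (V(d, g) = g + g = 2*g)
u(E) = E*(2 + 1/(2*E)) (u(E) = (2*1 + 1/(E + E))*E = (2 + 1/(2*E))*E = E*(2 + 1/(2*E)))
-4388972/116159 - 4972756/u(2221) = -4388972/116159 - 4972756/(½ + 2*2221) = -4388972*1/116159 - 4972756/(½ + 4442) = -4388972/116159 - 4972756/8885/2 = -4388972/116159 - 4972756*2/8885 = -4388972/116159 - 9945512/8885 = -1194256744628/1032072715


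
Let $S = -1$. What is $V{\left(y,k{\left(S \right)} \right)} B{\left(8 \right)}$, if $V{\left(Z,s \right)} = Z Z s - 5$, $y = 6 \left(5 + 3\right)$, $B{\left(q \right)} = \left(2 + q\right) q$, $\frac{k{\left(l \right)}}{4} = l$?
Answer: $-737680$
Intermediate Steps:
$k{\left(l \right)} = 4 l$
$B{\left(q \right)} = q \left(2 + q\right)$
$y = 48$ ($y = 6 \cdot 8 = 48$)
$V{\left(Z,s \right)} = -5 + s Z^{2}$ ($V{\left(Z,s \right)} = Z^{2} s - 5 = s Z^{2} - 5 = -5 + s Z^{2}$)
$V{\left(y,k{\left(S \right)} \right)} B{\left(8 \right)} = \left(-5 + 4 \left(-1\right) 48^{2}\right) 8 \left(2 + 8\right) = \left(-5 - 9216\right) 8 \cdot 10 = \left(-5 - 9216\right) 80 = \left(-9221\right) 80 = -737680$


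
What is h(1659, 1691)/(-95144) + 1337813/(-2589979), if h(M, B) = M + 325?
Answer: -2364703543/4400374321 ≈ -0.53739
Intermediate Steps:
h(M, B) = 325 + M
h(1659, 1691)/(-95144) + 1337813/(-2589979) = (325 + 1659)/(-95144) + 1337813/(-2589979) = 1984*(-1/95144) + 1337813*(-1/2589979) = -248/11893 - 1337813/2589979 = -2364703543/4400374321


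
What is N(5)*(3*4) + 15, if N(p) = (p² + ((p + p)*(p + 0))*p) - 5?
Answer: 3255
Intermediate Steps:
N(p) = -5 + p² + 2*p³ (N(p) = (p² + ((2*p)*p)*p) - 5 = (p² + (2*p²)*p) - 5 = (p² + 2*p³) - 5 = -5 + p² + 2*p³)
N(5)*(3*4) + 15 = (-5 + 5² + 2*5³)*(3*4) + 15 = (-5 + 25 + 2*125)*12 + 15 = (-5 + 25 + 250)*12 + 15 = 270*12 + 15 = 3240 + 15 = 3255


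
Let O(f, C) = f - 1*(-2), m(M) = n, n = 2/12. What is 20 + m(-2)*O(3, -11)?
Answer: 125/6 ≈ 20.833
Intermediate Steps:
n = ⅙ (n = 2*(1/12) = ⅙ ≈ 0.16667)
m(M) = ⅙
O(f, C) = 2 + f (O(f, C) = f + 2 = 2 + f)
20 + m(-2)*O(3, -11) = 20 + (2 + 3)/6 = 20 + (⅙)*5 = 20 + ⅚ = 125/6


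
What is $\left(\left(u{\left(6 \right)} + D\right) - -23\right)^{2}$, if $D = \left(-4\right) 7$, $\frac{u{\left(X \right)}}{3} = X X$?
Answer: $10609$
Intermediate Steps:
$u{\left(X \right)} = 3 X^{2}$ ($u{\left(X \right)} = 3 X X = 3 X^{2}$)
$D = -28$
$\left(\left(u{\left(6 \right)} + D\right) - -23\right)^{2} = \left(\left(3 \cdot 6^{2} - 28\right) - -23\right)^{2} = \left(\left(3 \cdot 36 - 28\right) + \left(-2 + 25\right)\right)^{2} = \left(\left(108 - 28\right) + 23\right)^{2} = \left(80 + 23\right)^{2} = 103^{2} = 10609$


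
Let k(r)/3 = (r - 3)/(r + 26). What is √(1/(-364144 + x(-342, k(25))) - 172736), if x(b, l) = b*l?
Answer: I*√1658907180948005637/3098986 ≈ 415.62*I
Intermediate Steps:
k(r) = 3*(-3 + r)/(26 + r) (k(r) = 3*((r - 3)/(r + 26)) = 3*((-3 + r)/(26 + r)) = 3*(-3 + r)/(26 + r))
√(1/(-364144 + x(-342, k(25))) - 172736) = √(1/(-364144 - 1026*(-3 + 25)/(26 + 25)) - 172736) = √(1/(-364144 - 1026*22/51) - 172736) = √(1/(-364144 - 342*22/17) - 172736) = √(1/(-364144 - 7524/17) - 172736) = √(1/(-6197972/17) - 172736) = √(-17/6197972 - 172736) = √(-1070612891409/6197972) = I*√1658907180948005637/3098986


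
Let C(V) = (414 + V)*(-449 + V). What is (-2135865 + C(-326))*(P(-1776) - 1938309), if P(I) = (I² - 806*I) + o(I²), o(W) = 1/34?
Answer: -198385649115895/34 ≈ -5.8349e+12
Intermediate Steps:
o(W) = 1/34
C(V) = (-449 + V)*(414 + V)
P(I) = 1/34 + I² - 806*I (P(I) = (I² - 806*I) + 1/34 = 1/34 + I² - 806*I)
(-2135865 + C(-326))*(P(-1776) - 1938309) = (-2135865 + (-185886 + (-326)² - 35*(-326)))*((1/34 + (-1776)² - 806*(-1776)) - 1938309) = (-2135865 + (-185886 + 106276 + 11410))*((1/34 + 3154176 + 1431456) - 1938309) = (-2135865 - 68200)*(155911489/34 - 1938309) = -2204065*90008983/34 = -198385649115895/34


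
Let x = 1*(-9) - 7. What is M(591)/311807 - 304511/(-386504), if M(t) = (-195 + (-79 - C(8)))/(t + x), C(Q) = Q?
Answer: 54595371297647/69295925318600 ≈ 0.78786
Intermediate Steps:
x = -16 (x = -9 - 7 = -16)
M(t) = -282/(-16 + t) (M(t) = (-195 + (-79 - 1*8))/(t - 16) = (-195 + (-79 - 8))/(-16 + t) = (-195 - 87)/(-16 + t) = -282/(-16 + t))
M(591)/311807 - 304511/(-386504) = -282/(-16 + 591)/311807 - 304511/(-386504) = -282/575*(1/311807) - 304511*(-1/386504) = -282*1/575*(1/311807) + 304511/386504 = -282/575*1/311807 + 304511/386504 = -282/179289025 + 304511/386504 = 54595371297647/69295925318600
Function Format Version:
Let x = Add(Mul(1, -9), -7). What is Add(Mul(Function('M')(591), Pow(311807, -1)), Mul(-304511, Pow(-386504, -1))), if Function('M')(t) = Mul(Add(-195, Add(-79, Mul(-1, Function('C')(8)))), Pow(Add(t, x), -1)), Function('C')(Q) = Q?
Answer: Rational(54595371297647, 69295925318600) ≈ 0.78786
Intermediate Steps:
x = -16 (x = Add(-9, -7) = -16)
Function('M')(t) = Mul(-282, Pow(Add(-16, t), -1)) (Function('M')(t) = Mul(Add(-195, Add(-79, Mul(-1, 8))), Pow(Add(t, -16), -1)) = Mul(Add(-195, Add(-79, -8)), Pow(Add(-16, t), -1)) = Mul(Add(-195, -87), Pow(Add(-16, t), -1)) = Mul(-282, Pow(Add(-16, t), -1)))
Add(Mul(Function('M')(591), Pow(311807, -1)), Mul(-304511, Pow(-386504, -1))) = Add(Mul(Mul(-282, Pow(Add(-16, 591), -1)), Pow(311807, -1)), Mul(-304511, Pow(-386504, -1))) = Add(Mul(Mul(-282, Pow(575, -1)), Rational(1, 311807)), Mul(-304511, Rational(-1, 386504))) = Add(Mul(Mul(-282, Rational(1, 575)), Rational(1, 311807)), Rational(304511, 386504)) = Add(Mul(Rational(-282, 575), Rational(1, 311807)), Rational(304511, 386504)) = Add(Rational(-282, 179289025), Rational(304511, 386504)) = Rational(54595371297647, 69295925318600)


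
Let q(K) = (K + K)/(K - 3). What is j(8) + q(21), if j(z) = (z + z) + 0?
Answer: 55/3 ≈ 18.333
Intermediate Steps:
q(K) = 2*K/(-3 + K) (q(K) = (2*K)/(-3 + K) = 2*K/(-3 + K))
j(z) = 2*z (j(z) = 2*z + 0 = 2*z)
j(8) + q(21) = 2*8 + 2*21/(-3 + 21) = 16 + 2*21/18 = 16 + 2*21*(1/18) = 16 + 7/3 = 55/3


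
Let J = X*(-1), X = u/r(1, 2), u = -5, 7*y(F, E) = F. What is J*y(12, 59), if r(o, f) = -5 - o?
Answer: -10/7 ≈ -1.4286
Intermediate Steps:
y(F, E) = F/7
X = 5/6 (X = -5/(-5 - 1*1) = -5/(-5 - 1) = -5/(-6) = -5*(-1/6) = 5/6 ≈ 0.83333)
J = -5/6 (J = (5/6)*(-1) = -5/6 ≈ -0.83333)
J*y(12, 59) = -5*12/42 = -5/6*12/7 = -10/7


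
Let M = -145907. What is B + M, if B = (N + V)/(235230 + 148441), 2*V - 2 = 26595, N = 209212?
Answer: -111960124173/767342 ≈ -1.4591e+5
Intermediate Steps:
V = 26597/2 (V = 1 + (½)*26595 = 1 + 26595/2 = 26597/2 ≈ 13299.)
B = 445021/767342 (B = (209212 + 26597/2)/(235230 + 148441) = (445021/2)/383671 = (445021/2)*(1/383671) = 445021/767342 ≈ 0.57995)
B + M = 445021/767342 - 145907 = -111960124173/767342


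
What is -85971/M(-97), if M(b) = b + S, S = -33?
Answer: 85971/130 ≈ 661.32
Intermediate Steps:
M(b) = -33 + b (M(b) = b - 33 = -33 + b)
-85971/M(-97) = -85971/(-33 - 97) = -85971/(-130) = -85971*(-1/130) = 85971/130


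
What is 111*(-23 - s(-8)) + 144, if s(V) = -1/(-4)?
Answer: -9747/4 ≈ -2436.8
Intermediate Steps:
s(V) = ¼ (s(V) = -1*(-¼) = ¼)
111*(-23 - s(-8)) + 144 = 111*(-23 - 1*¼) + 144 = 111*(-23 - ¼) + 144 = 111*(-93/4) + 144 = -10323/4 + 144 = -9747/4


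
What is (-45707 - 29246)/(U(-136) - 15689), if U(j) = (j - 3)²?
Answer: -74953/3632 ≈ -20.637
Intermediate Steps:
U(j) = (-3 + j)²
(-45707 - 29246)/(U(-136) - 15689) = (-45707 - 29246)/((-3 - 136)² - 15689) = -74953/((-139)² - 15689) = -74953/(19321 - 15689) = -74953/3632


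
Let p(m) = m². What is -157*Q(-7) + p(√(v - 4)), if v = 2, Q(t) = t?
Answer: 1097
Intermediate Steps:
-157*Q(-7) + p(√(v - 4)) = -157*(-7) + (√(2 - 4))² = 1099 + (√(-2))² = 1099 + (I*√2)² = 1099 - 2 = 1097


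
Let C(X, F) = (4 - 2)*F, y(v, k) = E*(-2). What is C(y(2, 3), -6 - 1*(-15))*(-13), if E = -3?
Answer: -234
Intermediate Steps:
y(v, k) = 6 (y(v, k) = -3*(-2) = 6)
C(X, F) = 2*F
C(y(2, 3), -6 - 1*(-15))*(-13) = (2*(-6 - 1*(-15)))*(-13) = (2*(-6 + 15))*(-13) = (2*9)*(-13) = 18*(-13) = -234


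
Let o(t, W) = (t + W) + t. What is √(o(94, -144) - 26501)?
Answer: I*√26457 ≈ 162.66*I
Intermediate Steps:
o(t, W) = W + 2*t (o(t, W) = (W + t) + t = W + 2*t)
√(o(94, -144) - 26501) = √((-144 + 2*94) - 26501) = √((-144 + 188) - 26501) = √(44 - 26501) = √(-26457) = I*√26457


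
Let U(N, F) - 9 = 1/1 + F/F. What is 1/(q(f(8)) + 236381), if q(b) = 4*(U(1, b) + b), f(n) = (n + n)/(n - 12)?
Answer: 1/236409 ≈ 4.2300e-6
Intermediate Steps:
U(N, F) = 11 (U(N, F) = 9 + (1/1 + F/F) = 9 + (1*1 + 1) = 9 + (1 + 1) = 9 + 2 = 11)
f(n) = 2*n/(-12 + n) (f(n) = (2*n)/(-12 + n) = 2*n/(-12 + n))
q(b) = 44 + 4*b (q(b) = 4*(11 + b) = 44 + 4*b)
1/(q(f(8)) + 236381) = 1/((44 + 4*(2*8/(-12 + 8))) + 236381) = 1/((44 + 4*(2*8/(-4))) + 236381) = 1/((44 + 4*(2*8*(-¼))) + 236381) = 1/((44 + 4*(-4)) + 236381) = 1/((44 - 16) + 236381) = 1/(28 + 236381) = 1/236409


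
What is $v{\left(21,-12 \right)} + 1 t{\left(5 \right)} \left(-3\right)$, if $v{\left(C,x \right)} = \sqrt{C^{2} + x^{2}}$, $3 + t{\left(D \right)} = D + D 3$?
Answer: $-51 + 3 \sqrt{65} \approx -26.813$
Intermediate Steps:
$t{\left(D \right)} = -3 + 4 D$ ($t{\left(D \right)} = -3 + \left(D + D 3\right) = -3 + \left(D + 3 D\right) = -3 + 4 D$)
$v{\left(21,-12 \right)} + 1 t{\left(5 \right)} \left(-3\right) = \sqrt{21^{2} + \left(-12\right)^{2}} + 1 \left(-3 + 4 \cdot 5\right) \left(-3\right) = \sqrt{441 + 144} + 1 \left(-3 + 20\right) \left(-3\right) = \sqrt{585} + 1 \cdot 17 \left(-3\right) = 3 \sqrt{65} + 17 \left(-3\right) = 3 \sqrt{65} - 51 = -51 + 3 \sqrt{65}$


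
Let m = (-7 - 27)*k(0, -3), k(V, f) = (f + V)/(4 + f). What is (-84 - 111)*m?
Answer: -19890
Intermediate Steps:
k(V, f) = (V + f)/(4 + f)
m = 102 (m = (-7 - 27)*((0 - 3)/(4 - 3)) = -34*(-3)/1 = -34*(-3) = 102)
(-84 - 111)*m = (-84 - 111)*102 = -195*102 = -19890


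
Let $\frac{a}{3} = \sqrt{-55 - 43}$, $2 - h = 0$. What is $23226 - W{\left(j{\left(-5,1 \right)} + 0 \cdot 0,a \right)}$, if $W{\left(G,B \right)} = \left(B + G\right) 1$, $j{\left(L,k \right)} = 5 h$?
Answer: $23216 - 21 i \sqrt{2} \approx 23216.0 - 29.698 i$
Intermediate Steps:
$h = 2$ ($h = 2 - 0 = 2 + 0 = 2$)
$j{\left(L,k \right)} = 10$ ($j{\left(L,k \right)} = 5 \cdot 2 = 10$)
$a = 21 i \sqrt{2}$ ($a = 3 \sqrt{-55 - 43} = 3 \sqrt{-98} = 3 \cdot 7 i \sqrt{2} = 21 i \sqrt{2} \approx 29.698 i$)
$W{\left(G,B \right)} = B + G$
$23226 - W{\left(j{\left(-5,1 \right)} + 0 \cdot 0,a \right)} = 23226 - \left(21 i \sqrt{2} + \left(10 + 0 \cdot 0\right)\right) = 23226 - \left(21 i \sqrt{2} + \left(10 + 0\right)\right) = 23226 - \left(21 i \sqrt{2} + 10\right) = 23226 - \left(10 + 21 i \sqrt{2}\right) = 23216 - 21 i \sqrt{2}$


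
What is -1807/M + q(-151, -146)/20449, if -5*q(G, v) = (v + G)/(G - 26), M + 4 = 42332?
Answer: -6932509/162327880 ≈ -0.042707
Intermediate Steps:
M = 42328 (M = -4 + 42332 = 42328)
q(G, v) = -(G + v)/(5*(-26 + G)) (q(G, v) = -(v + G)/(5*(G - 26)) = -(G + v)/(5*(-26 + G)))
-1807/M + q(-151, -146)/20449 = -1807/42328 + ((-1*(-151) - 1*(-146))/(5*(-26 - 151)))/20449 = -1807*1/42328 + ((⅕)*(151 + 146)/(-177))*(1/20449) = -139/3256 + ((⅕)*(-1/177)*297)*(1/20449) = -139/3256 - 99/295*1/20449 = -139/3256 - 9/548405 = -6932509/162327880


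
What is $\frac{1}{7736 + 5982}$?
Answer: $\frac{1}{13718} \approx 7.2897 \cdot 10^{-5}$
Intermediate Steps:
$\frac{1}{7736 + 5982} = \frac{1}{13718}$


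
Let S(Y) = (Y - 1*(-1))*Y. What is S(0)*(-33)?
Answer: 0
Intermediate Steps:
S(Y) = Y*(1 + Y) (S(Y) = (Y + 1)*Y = (1 + Y)*Y = Y*(1 + Y))
S(0)*(-33) = (0*(1 + 0))*(-33) = (0*1)*(-33) = 0*(-33) = 0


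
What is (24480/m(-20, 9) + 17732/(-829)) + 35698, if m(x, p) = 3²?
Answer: 31830790/829 ≈ 38397.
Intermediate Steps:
m(x, p) = 9
(24480/m(-20, 9) + 17732/(-829)) + 35698 = (24480/9 + 17732/(-829)) + 35698 = (24480*(⅑) + 17732*(-1/829)) + 35698 = (2720 - 17732/829) + 35698 = 2237148/829 + 35698 = 31830790/829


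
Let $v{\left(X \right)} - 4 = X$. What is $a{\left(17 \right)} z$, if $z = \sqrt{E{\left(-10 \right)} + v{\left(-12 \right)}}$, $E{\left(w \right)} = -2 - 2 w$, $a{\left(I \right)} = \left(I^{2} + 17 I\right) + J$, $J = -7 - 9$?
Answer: $562 \sqrt{10} \approx 1777.2$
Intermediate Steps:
$J = -16$ ($J = -7 - 9 = -16$)
$v{\left(X \right)} = 4 + X$
$a{\left(I \right)} = -16 + I^{2} + 17 I$ ($a{\left(I \right)} = \left(I^{2} + 17 I\right) - 16 = -16 + I^{2} + 17 I$)
$z = \sqrt{10}$ ($z = \sqrt{\left(-2 - -20\right) + \left(4 - 12\right)} = \sqrt{\left(-2 + 20\right) - 8} = \sqrt{18 - 8} = \sqrt{10} \approx 3.1623$)
$a{\left(17 \right)} z = \left(-16 + 17^{2} + 17 \cdot 17\right) \sqrt{10} = \left(-16 + 289 + 289\right) \sqrt{10} = 562 \sqrt{10}$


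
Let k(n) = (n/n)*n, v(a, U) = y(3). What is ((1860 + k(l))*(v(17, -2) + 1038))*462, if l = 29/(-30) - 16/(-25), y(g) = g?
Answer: 22359875307/25 ≈ 8.9440e+8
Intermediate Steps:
l = -49/150 (l = 29*(-1/30) - 16*(-1/25) = -29/30 + 16/25 = -49/150 ≈ -0.32667)
v(a, U) = 3
k(n) = n (k(n) = 1*n = n)
((1860 + k(l))*(v(17, -2) + 1038))*462 = ((1860 - 49/150)*(3 + 1038))*462 = ((278951/150)*1041)*462 = (96795997/50)*462 = 22359875307/25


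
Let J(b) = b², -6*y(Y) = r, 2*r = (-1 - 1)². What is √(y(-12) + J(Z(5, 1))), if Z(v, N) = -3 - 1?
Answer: √141/3 ≈ 3.9581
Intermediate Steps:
Z(v, N) = -4
r = 2 (r = (-1 - 1)²/2 = (½)*(-2)² = (½)*4 = 2)
y(Y) = -⅓ (y(Y) = -⅙*2 = -⅓)
√(y(-12) + J(Z(5, 1))) = √(-⅓ + (-4)²) = √(-⅓ + 16) = √(47/3) = √141/3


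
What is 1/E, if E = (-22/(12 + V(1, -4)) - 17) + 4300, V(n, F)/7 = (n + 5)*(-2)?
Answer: 36/154199 ≈ 0.00023346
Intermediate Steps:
V(n, F) = -70 - 14*n (V(n, F) = 7*((n + 5)*(-2)) = 7*((5 + n)*(-2)) = 7*(-10 - 2*n) = -70 - 14*n)
E = 154199/36 (E = (-22/(12 + (-70 - 14*1)) - 17) + 4300 = (-22/(12 + (-70 - 14)) - 17) + 4300 = (-22/(12 - 84) - 17) + 4300 = (-22/(-72) - 17) + 4300 = (-1/72*(-22) - 17) + 4300 = (11/36 - 17) + 4300 = -601/36 + 4300 = 154199/36 ≈ 4283.3)
1/E = 1/(154199/36) = 36/154199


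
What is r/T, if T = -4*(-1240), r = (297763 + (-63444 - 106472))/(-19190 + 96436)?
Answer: 127847/383140160 ≈ 0.00033368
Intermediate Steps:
r = 127847/77246 (r = (297763 - 169916)/77246 = 127847*(1/77246) = 127847/77246 ≈ 1.6551)
T = 4960
r/T = (127847/77246)/4960 = (127847/77246)*(1/4960) = 127847/383140160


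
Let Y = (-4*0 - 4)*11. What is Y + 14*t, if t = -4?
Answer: -100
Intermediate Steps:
Y = -44 (Y = (0 - 4)*11 = -4*11 = -44)
Y + 14*t = -44 + 14*(-4) = -44 - 56 = -100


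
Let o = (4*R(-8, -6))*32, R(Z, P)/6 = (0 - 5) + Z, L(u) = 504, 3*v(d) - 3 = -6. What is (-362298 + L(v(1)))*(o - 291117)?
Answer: 108936535194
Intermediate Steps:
v(d) = -1 (v(d) = 1 + (⅓)*(-6) = 1 - 2 = -1)
R(Z, P) = -30 + 6*Z (R(Z, P) = 6*((0 - 5) + Z) = 6*(-5 + Z) = -30 + 6*Z)
o = -9984 (o = (4*(-30 + 6*(-8)))*32 = (4*(-30 - 48))*32 = (4*(-78))*32 = -312*32 = -9984)
(-362298 + L(v(1)))*(o - 291117) = (-362298 + 504)*(-9984 - 291117) = -361794*(-301101) = 108936535194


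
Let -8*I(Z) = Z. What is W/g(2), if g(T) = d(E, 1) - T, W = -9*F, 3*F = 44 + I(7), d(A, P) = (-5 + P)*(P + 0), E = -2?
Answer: 345/16 ≈ 21.563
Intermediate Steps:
I(Z) = -Z/8
d(A, P) = P*(-5 + P) (d(A, P) = (-5 + P)*P = P*(-5 + P))
F = 115/8 (F = (44 - ⅛*7)/3 = (44 - 7/8)/3 = (⅓)*(345/8) = 115/8 ≈ 14.375)
W = -1035/8 (W = -9*115/8 = -1035/8 ≈ -129.38)
g(T) = -4 - T (g(T) = 1*(-5 + 1) - T = 1*(-4) - T = -4 - T)
W/g(2) = -1035/(8*(-4 - 1*2)) = -1035/(8*(-4 - 2)) = -1035/8/(-6) = -1035/8*(-⅙) = 345/16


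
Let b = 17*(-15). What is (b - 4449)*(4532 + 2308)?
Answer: -32175360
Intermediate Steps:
b = -255
(b - 4449)*(4532 + 2308) = (-255 - 4449)*(4532 + 2308) = -4704*6840 = -32175360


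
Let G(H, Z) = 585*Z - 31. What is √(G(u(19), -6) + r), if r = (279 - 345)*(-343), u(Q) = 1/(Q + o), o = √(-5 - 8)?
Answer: 13*√113 ≈ 138.19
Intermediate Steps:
o = I*√13 (o = √(-13) = I*√13 ≈ 3.6056*I)
u(Q) = 1/(Q + I*√13)
G(H, Z) = -31 + 585*Z
r = 22638 (r = -66*(-343) = 22638)
√(G(u(19), -6) + r) = √((-31 + 585*(-6)) + 22638) = √((-31 - 3510) + 22638) = √(-3541 + 22638) = √19097 = 13*√113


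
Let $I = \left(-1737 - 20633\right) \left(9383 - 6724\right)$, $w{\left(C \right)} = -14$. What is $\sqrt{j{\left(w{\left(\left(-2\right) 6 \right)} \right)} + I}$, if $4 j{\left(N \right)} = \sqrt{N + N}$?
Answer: $\frac{\sqrt{-237927320 + 2 i \sqrt{7}}}{2} \approx 8.5762 \cdot 10^{-5} + 7712.4 i$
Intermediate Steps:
$j{\left(N \right)} = \frac{\sqrt{2} \sqrt{N}}{4}$ ($j{\left(N \right)} = \frac{\sqrt{N + N}}{4} = \frac{\sqrt{2 N}}{4} = \frac{\sqrt{2} \sqrt{N}}{4}$)
$I = -59481830$ ($I = \left(-22370\right) 2659 = -59481830$)
$\sqrt{j{\left(w{\left(\left(-2\right) 6 \right)} \right)} + I} = \sqrt{\frac{\sqrt{2} \sqrt{-14}}{4} - 59481830} = \sqrt{\frac{\sqrt{2} i \sqrt{14}}{4} - 59481830} = \sqrt{\frac{i \sqrt{7}}{2} - 59481830} = \sqrt{-59481830 + \frac{i \sqrt{7}}{2}}$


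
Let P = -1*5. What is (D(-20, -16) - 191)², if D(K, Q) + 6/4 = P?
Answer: 156025/4 ≈ 39006.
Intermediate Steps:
P = -5
D(K, Q) = -13/2 (D(K, Q) = -3/2 - 5 = -13/2)
(D(-20, -16) - 191)² = (-13/2 - 191)² = (-395/2)² = 156025/4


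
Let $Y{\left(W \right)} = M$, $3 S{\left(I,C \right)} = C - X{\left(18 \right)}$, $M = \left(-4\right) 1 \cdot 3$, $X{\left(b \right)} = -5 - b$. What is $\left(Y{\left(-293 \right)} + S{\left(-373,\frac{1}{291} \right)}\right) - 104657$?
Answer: $- \frac{91369343}{873} \approx -1.0466 \cdot 10^{5}$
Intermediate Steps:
$M = -12$ ($M = \left(-4\right) 3 = -12$)
$S{\left(I,C \right)} = \frac{23}{3} + \frac{C}{3}$ ($S{\left(I,C \right)} = \frac{C - \left(-5 - 18\right)}{3} = \frac{C - -23}{3} = \frac{C + 23}{3} = \frac{23 + C}{3} = \frac{23}{3} + \frac{C}{3}$)
$Y{\left(W \right)} = -12$
$\left(Y{\left(-293 \right)} + S{\left(-373,\frac{1}{291} \right)}\right) - 104657 = \left(-12 + \left(\frac{23}{3} + \frac{1}{3 \cdot 291}\right)\right) - 104657 = \left(-12 + \left(\frac{23}{3} + \frac{1}{3} \cdot \frac{1}{291}\right)\right) - 104657 = \left(-12 + \left(\frac{23}{3} + \frac{1}{873}\right)\right) - 104657 = \left(-12 + \frac{6694}{873}\right) - 104657 = - \frac{3782}{873} - 104657 = - \frac{91369343}{873}$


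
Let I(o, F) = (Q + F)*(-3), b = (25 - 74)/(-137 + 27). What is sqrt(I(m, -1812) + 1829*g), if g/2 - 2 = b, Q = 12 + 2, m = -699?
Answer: sqrt(43376905)/55 ≈ 119.75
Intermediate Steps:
b = 49/110 (b = -49/(-110) = -49*(-1/110) = 49/110 ≈ 0.44545)
Q = 14
g = 269/55 (g = 4 + 2*(49/110) = 4 + 49/55 = 269/55 ≈ 4.8909)
I(o, F) = -42 - 3*F (I(o, F) = (14 + F)*(-3) = -42 - 3*F)
sqrt(I(m, -1812) + 1829*g) = sqrt((-42 - 3*(-1812)) + 1829*(269/55)) = sqrt((-42 + 5436) + 492001/55) = sqrt(5394 + 492001/55) = sqrt(788671/55) = sqrt(43376905)/55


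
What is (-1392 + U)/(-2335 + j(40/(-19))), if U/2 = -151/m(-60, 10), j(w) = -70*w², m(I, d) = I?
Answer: 15020849/28648050 ≈ 0.52432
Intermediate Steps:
U = 151/30 (U = 2*(-151/(-60)) = 2*(-151*(-1/60)) = 2*(151/60) = 151/30 ≈ 5.0333)
(-1392 + U)/(-2335 + j(40/(-19))) = (-1392 + 151/30)/(-2335 - 70*(40/(-19))²) = -41609/(30*(-2335 - 70*(40*(-1/19))²)) = -41609/(30*(-2335 - 70*(-40/19)²)) = -41609/(30*(-2335 - 70*1600/361)) = -41609/(30*(-2335 - 112000/361)) = -41609/(30*(-954935/361)) = -41609/30*(-361/954935) = 15020849/28648050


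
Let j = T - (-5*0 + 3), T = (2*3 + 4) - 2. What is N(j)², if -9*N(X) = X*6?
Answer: 100/9 ≈ 11.111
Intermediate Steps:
T = 8 (T = (6 + 4) - 2 = 10 - 2 = 8)
j = 5 (j = 8 - (-5*0 + 3) = 8 - (0 + 3) = 8 - 1*3 = 8 - 3 = 5)
N(X) = -2*X/3 (N(X) = -X*6/9 = -2*X/3)
N(j)² = (-⅔*5)² = (-10/3)² = 100/9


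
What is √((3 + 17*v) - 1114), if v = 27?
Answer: 2*I*√163 ≈ 25.534*I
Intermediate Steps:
√((3 + 17*v) - 1114) = √((3 + 17*27) - 1114) = √((3 + 459) - 1114) = √(462 - 1114) = √(-652) = 2*I*√163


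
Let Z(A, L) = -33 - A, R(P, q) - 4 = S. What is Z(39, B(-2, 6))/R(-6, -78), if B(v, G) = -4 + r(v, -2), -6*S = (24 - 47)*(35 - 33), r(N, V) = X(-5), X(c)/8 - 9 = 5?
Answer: -216/35 ≈ -6.1714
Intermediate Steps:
X(c) = 112 (X(c) = 72 + 8*5 = 72 + 40 = 112)
r(N, V) = 112
S = 23/3 (S = -(24 - 47)*(35 - 33)/6 = -(-23)*2/6 = -⅙*(-46) = 23/3 ≈ 7.6667)
R(P, q) = 35/3 (R(P, q) = 4 + 23/3 = 35/3)
B(v, G) = 108 (B(v, G) = -4 + 112 = 108)
Z(39, B(-2, 6))/R(-6, -78) = (-33 - 1*39)/(35/3) = (-33 - 39)*(3/35) = -72*3/35 = -216/35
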